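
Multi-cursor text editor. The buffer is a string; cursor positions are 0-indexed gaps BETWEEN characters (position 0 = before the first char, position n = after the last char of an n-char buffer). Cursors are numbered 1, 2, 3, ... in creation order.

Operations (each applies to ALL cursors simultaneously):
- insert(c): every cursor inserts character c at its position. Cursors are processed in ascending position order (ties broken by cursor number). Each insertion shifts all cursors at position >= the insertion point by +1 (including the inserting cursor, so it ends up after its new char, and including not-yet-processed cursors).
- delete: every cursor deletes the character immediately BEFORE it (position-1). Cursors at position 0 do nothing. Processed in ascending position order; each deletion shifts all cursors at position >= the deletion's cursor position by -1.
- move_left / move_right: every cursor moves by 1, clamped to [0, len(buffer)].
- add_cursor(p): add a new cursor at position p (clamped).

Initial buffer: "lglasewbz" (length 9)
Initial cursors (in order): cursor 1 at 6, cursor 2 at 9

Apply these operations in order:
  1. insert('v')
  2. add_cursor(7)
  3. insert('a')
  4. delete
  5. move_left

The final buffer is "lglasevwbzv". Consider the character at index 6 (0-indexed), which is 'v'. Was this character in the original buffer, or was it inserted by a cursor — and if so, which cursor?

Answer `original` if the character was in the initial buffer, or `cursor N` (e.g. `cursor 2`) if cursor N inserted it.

Answer: cursor 1

Derivation:
After op 1 (insert('v')): buffer="lglasevwbzv" (len 11), cursors c1@7 c2@11, authorship ......1...2
After op 2 (add_cursor(7)): buffer="lglasevwbzv" (len 11), cursors c1@7 c3@7 c2@11, authorship ......1...2
After op 3 (insert('a')): buffer="lglasevaawbzva" (len 14), cursors c1@9 c3@9 c2@14, authorship ......113...22
After op 4 (delete): buffer="lglasevwbzv" (len 11), cursors c1@7 c3@7 c2@11, authorship ......1...2
After op 5 (move_left): buffer="lglasevwbzv" (len 11), cursors c1@6 c3@6 c2@10, authorship ......1...2
Authorship (.=original, N=cursor N): . . . . . . 1 . . . 2
Index 6: author = 1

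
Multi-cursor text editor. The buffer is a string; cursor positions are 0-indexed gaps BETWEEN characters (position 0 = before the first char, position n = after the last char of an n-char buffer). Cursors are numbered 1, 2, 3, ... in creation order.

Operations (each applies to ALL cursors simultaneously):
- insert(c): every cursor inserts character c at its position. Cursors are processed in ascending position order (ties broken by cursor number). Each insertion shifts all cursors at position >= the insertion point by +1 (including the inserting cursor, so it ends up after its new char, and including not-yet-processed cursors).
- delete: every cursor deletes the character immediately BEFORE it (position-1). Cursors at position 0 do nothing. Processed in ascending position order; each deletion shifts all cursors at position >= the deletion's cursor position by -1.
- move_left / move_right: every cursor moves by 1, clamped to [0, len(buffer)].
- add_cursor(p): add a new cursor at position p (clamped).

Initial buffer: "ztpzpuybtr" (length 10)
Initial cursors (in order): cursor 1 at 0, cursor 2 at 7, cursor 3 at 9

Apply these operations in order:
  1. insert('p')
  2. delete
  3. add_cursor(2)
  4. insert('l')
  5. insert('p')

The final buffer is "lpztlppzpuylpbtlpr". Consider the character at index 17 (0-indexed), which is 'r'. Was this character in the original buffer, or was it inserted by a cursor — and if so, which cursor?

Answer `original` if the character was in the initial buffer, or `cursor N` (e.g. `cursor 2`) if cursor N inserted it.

Answer: original

Derivation:
After op 1 (insert('p')): buffer="pztpzpuypbtpr" (len 13), cursors c1@1 c2@9 c3@12, authorship 1.......2..3.
After op 2 (delete): buffer="ztpzpuybtr" (len 10), cursors c1@0 c2@7 c3@9, authorship ..........
After op 3 (add_cursor(2)): buffer="ztpzpuybtr" (len 10), cursors c1@0 c4@2 c2@7 c3@9, authorship ..........
After op 4 (insert('l')): buffer="lztlpzpuylbtlr" (len 14), cursors c1@1 c4@4 c2@10 c3@13, authorship 1..4.....2..3.
After op 5 (insert('p')): buffer="lpztlppzpuylpbtlpr" (len 18), cursors c1@2 c4@6 c2@13 c3@17, authorship 11..44.....22..33.
Authorship (.=original, N=cursor N): 1 1 . . 4 4 . . . . . 2 2 . . 3 3 .
Index 17: author = original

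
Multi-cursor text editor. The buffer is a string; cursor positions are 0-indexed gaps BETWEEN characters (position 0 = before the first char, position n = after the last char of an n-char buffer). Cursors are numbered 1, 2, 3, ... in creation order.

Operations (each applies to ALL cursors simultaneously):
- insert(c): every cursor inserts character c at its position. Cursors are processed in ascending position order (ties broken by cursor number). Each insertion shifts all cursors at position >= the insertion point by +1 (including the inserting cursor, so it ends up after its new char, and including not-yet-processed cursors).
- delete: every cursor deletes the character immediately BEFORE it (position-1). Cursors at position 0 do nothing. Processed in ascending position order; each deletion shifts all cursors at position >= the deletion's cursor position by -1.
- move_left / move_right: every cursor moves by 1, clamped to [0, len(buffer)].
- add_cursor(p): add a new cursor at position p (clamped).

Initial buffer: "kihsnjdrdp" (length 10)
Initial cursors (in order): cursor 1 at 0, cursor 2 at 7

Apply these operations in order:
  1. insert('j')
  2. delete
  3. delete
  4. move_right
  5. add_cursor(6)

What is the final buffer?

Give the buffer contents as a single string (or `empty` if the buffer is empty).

After op 1 (insert('j')): buffer="jkihsnjdjrdp" (len 12), cursors c1@1 c2@9, authorship 1.......2...
After op 2 (delete): buffer="kihsnjdrdp" (len 10), cursors c1@0 c2@7, authorship ..........
After op 3 (delete): buffer="kihsnjrdp" (len 9), cursors c1@0 c2@6, authorship .........
After op 4 (move_right): buffer="kihsnjrdp" (len 9), cursors c1@1 c2@7, authorship .........
After op 5 (add_cursor(6)): buffer="kihsnjrdp" (len 9), cursors c1@1 c3@6 c2@7, authorship .........

Answer: kihsnjrdp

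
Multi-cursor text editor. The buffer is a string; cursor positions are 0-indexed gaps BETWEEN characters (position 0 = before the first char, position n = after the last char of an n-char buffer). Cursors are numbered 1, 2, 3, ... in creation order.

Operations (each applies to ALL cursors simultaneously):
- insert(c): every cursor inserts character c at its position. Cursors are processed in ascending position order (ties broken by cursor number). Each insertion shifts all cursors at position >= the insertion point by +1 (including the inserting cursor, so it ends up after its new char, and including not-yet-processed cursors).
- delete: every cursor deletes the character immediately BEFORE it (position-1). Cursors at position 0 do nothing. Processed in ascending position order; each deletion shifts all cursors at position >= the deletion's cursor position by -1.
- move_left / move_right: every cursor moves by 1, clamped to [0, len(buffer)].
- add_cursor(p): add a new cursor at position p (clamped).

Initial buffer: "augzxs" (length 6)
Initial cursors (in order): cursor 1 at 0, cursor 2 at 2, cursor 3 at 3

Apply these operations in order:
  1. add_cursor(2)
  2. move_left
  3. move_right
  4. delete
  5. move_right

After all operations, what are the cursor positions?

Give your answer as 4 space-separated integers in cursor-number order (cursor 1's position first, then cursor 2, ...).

After op 1 (add_cursor(2)): buffer="augzxs" (len 6), cursors c1@0 c2@2 c4@2 c3@3, authorship ......
After op 2 (move_left): buffer="augzxs" (len 6), cursors c1@0 c2@1 c4@1 c3@2, authorship ......
After op 3 (move_right): buffer="augzxs" (len 6), cursors c1@1 c2@2 c4@2 c3@3, authorship ......
After op 4 (delete): buffer="zxs" (len 3), cursors c1@0 c2@0 c3@0 c4@0, authorship ...
After op 5 (move_right): buffer="zxs" (len 3), cursors c1@1 c2@1 c3@1 c4@1, authorship ...

Answer: 1 1 1 1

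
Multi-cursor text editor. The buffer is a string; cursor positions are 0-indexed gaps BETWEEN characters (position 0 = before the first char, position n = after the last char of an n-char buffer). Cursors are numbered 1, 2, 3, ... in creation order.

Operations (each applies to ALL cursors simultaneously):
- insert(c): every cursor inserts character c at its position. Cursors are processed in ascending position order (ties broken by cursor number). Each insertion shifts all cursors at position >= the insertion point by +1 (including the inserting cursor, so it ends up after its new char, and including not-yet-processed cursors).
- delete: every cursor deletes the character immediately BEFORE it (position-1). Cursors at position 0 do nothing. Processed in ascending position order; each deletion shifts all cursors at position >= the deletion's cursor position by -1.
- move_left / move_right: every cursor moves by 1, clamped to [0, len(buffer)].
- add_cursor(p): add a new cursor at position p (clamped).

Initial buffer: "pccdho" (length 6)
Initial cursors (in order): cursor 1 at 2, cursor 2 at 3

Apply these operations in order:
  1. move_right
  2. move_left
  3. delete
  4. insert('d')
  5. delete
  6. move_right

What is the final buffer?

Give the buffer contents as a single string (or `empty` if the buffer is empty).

Answer: pdho

Derivation:
After op 1 (move_right): buffer="pccdho" (len 6), cursors c1@3 c2@4, authorship ......
After op 2 (move_left): buffer="pccdho" (len 6), cursors c1@2 c2@3, authorship ......
After op 3 (delete): buffer="pdho" (len 4), cursors c1@1 c2@1, authorship ....
After op 4 (insert('d')): buffer="pdddho" (len 6), cursors c1@3 c2@3, authorship .12...
After op 5 (delete): buffer="pdho" (len 4), cursors c1@1 c2@1, authorship ....
After op 6 (move_right): buffer="pdho" (len 4), cursors c1@2 c2@2, authorship ....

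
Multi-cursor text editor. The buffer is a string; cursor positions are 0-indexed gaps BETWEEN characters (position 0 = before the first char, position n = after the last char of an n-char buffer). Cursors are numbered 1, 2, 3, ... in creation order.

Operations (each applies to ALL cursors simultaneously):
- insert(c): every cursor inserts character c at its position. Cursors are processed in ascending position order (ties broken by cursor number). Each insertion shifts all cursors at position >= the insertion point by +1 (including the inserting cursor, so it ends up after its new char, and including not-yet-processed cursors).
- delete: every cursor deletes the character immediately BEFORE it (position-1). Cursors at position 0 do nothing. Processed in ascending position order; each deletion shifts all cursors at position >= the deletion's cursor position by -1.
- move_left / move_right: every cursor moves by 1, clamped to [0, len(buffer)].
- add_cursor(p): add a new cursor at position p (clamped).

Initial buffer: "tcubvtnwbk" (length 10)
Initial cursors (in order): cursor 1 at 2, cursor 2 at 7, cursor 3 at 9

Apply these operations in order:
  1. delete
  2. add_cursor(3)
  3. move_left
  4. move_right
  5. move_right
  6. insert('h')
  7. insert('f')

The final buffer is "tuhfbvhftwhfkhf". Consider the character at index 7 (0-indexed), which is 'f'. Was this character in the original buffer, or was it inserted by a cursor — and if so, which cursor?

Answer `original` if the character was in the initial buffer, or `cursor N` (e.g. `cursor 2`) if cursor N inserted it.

Answer: cursor 4

Derivation:
After op 1 (delete): buffer="tubvtwk" (len 7), cursors c1@1 c2@5 c3@6, authorship .......
After op 2 (add_cursor(3)): buffer="tubvtwk" (len 7), cursors c1@1 c4@3 c2@5 c3@6, authorship .......
After op 3 (move_left): buffer="tubvtwk" (len 7), cursors c1@0 c4@2 c2@4 c3@5, authorship .......
After op 4 (move_right): buffer="tubvtwk" (len 7), cursors c1@1 c4@3 c2@5 c3@6, authorship .......
After op 5 (move_right): buffer="tubvtwk" (len 7), cursors c1@2 c4@4 c2@6 c3@7, authorship .......
After op 6 (insert('h')): buffer="tuhbvhtwhkh" (len 11), cursors c1@3 c4@6 c2@9 c3@11, authorship ..1..4..2.3
After op 7 (insert('f')): buffer="tuhfbvhftwhfkhf" (len 15), cursors c1@4 c4@8 c2@12 c3@15, authorship ..11..44..22.33
Authorship (.=original, N=cursor N): . . 1 1 . . 4 4 . . 2 2 . 3 3
Index 7: author = 4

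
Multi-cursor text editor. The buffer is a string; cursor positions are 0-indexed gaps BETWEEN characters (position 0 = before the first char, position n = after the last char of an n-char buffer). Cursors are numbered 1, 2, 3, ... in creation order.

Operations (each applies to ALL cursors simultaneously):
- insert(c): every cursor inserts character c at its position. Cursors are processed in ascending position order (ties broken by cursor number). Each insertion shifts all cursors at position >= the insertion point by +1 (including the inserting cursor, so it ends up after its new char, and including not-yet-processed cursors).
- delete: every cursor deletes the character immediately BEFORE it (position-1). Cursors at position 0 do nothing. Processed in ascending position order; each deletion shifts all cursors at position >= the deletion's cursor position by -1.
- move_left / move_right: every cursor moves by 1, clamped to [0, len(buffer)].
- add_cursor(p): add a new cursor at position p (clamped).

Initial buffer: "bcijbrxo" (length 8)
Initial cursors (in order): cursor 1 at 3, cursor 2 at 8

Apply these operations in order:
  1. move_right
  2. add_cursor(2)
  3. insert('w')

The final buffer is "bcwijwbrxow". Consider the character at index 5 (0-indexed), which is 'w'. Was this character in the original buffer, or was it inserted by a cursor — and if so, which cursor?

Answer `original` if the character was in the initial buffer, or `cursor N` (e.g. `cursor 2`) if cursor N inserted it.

After op 1 (move_right): buffer="bcijbrxo" (len 8), cursors c1@4 c2@8, authorship ........
After op 2 (add_cursor(2)): buffer="bcijbrxo" (len 8), cursors c3@2 c1@4 c2@8, authorship ........
After op 3 (insert('w')): buffer="bcwijwbrxow" (len 11), cursors c3@3 c1@6 c2@11, authorship ..3..1....2
Authorship (.=original, N=cursor N): . . 3 . . 1 . . . . 2
Index 5: author = 1

Answer: cursor 1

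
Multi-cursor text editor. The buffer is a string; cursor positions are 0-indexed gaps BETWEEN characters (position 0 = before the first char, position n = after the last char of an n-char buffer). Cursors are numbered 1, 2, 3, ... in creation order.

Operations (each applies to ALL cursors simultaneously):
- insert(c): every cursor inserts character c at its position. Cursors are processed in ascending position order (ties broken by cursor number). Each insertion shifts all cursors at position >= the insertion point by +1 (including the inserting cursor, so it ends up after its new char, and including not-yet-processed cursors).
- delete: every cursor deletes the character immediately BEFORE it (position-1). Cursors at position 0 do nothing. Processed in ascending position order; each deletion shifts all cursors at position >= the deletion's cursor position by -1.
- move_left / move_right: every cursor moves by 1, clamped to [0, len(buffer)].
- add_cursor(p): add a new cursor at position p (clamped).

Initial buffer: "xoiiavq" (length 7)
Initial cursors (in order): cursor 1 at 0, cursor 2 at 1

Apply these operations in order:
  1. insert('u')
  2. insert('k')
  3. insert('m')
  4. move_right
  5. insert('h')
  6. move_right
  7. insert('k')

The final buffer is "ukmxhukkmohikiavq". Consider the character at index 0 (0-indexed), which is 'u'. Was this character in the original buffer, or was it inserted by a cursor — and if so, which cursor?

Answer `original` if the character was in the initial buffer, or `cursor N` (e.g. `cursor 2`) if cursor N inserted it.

After op 1 (insert('u')): buffer="uxuoiiavq" (len 9), cursors c1@1 c2@3, authorship 1.2......
After op 2 (insert('k')): buffer="ukxukoiiavq" (len 11), cursors c1@2 c2@5, authorship 11.22......
After op 3 (insert('m')): buffer="ukmxukmoiiavq" (len 13), cursors c1@3 c2@7, authorship 111.222......
After op 4 (move_right): buffer="ukmxukmoiiavq" (len 13), cursors c1@4 c2@8, authorship 111.222......
After op 5 (insert('h')): buffer="ukmxhukmohiiavq" (len 15), cursors c1@5 c2@10, authorship 111.1222.2.....
After op 6 (move_right): buffer="ukmxhukmohiiavq" (len 15), cursors c1@6 c2@11, authorship 111.1222.2.....
After op 7 (insert('k')): buffer="ukmxhukkmohikiavq" (len 17), cursors c1@7 c2@13, authorship 111.12122.2.2....
Authorship (.=original, N=cursor N): 1 1 1 . 1 2 1 2 2 . 2 . 2 . . . .
Index 0: author = 1

Answer: cursor 1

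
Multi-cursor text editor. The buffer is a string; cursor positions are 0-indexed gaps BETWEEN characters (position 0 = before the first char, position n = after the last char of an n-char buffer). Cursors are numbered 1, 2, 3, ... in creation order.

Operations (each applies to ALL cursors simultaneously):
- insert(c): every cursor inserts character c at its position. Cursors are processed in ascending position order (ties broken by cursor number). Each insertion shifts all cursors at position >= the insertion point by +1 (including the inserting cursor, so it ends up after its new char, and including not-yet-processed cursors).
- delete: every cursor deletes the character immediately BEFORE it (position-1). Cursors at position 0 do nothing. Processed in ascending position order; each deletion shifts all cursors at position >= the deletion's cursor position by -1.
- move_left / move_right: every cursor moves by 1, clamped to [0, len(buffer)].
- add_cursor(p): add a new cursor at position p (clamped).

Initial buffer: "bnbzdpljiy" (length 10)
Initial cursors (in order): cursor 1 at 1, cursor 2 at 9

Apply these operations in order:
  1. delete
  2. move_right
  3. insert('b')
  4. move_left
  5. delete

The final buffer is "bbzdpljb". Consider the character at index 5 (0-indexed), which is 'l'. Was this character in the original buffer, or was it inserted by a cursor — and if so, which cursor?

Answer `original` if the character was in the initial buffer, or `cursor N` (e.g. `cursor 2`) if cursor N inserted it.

After op 1 (delete): buffer="nbzdpljy" (len 8), cursors c1@0 c2@7, authorship ........
After op 2 (move_right): buffer="nbzdpljy" (len 8), cursors c1@1 c2@8, authorship ........
After op 3 (insert('b')): buffer="nbbzdpljyb" (len 10), cursors c1@2 c2@10, authorship .1.......2
After op 4 (move_left): buffer="nbbzdpljyb" (len 10), cursors c1@1 c2@9, authorship .1.......2
After op 5 (delete): buffer="bbzdpljb" (len 8), cursors c1@0 c2@7, authorship 1......2
Authorship (.=original, N=cursor N): 1 . . . . . . 2
Index 5: author = original

Answer: original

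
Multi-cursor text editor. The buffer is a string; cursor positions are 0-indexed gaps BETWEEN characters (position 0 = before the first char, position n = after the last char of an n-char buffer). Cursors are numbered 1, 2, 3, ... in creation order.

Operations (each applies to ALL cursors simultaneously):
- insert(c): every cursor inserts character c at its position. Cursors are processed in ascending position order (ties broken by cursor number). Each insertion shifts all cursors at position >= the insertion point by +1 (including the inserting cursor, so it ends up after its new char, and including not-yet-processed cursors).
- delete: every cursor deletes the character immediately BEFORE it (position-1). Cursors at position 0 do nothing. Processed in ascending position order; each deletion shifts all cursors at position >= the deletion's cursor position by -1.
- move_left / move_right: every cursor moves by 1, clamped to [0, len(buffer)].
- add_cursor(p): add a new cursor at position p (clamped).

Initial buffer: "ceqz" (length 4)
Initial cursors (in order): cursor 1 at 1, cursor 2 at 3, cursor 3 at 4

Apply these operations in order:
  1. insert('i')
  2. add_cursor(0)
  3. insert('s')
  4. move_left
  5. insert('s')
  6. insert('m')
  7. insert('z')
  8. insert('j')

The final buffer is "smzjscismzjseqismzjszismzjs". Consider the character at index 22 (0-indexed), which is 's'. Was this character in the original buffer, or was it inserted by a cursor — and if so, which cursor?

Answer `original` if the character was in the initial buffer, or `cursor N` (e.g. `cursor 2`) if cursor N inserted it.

Answer: cursor 3

Derivation:
After op 1 (insert('i')): buffer="cieqizi" (len 7), cursors c1@2 c2@5 c3@7, authorship .1..2.3
After op 2 (add_cursor(0)): buffer="cieqizi" (len 7), cursors c4@0 c1@2 c2@5 c3@7, authorship .1..2.3
After op 3 (insert('s')): buffer="sciseqiszis" (len 11), cursors c4@1 c1@4 c2@8 c3@11, authorship 4.11..22.33
After op 4 (move_left): buffer="sciseqiszis" (len 11), cursors c4@0 c1@3 c2@7 c3@10, authorship 4.11..22.33
After op 5 (insert('s')): buffer="sscisseqissziss" (len 15), cursors c4@1 c1@5 c2@10 c3@14, authorship 44.111..222.333
After op 6 (insert('m')): buffer="smscismseqismszisms" (len 19), cursors c4@2 c1@7 c2@13 c3@18, authorship 444.1111..2222.3333
After op 7 (insert('z')): buffer="smzscismzseqismzszismzs" (len 23), cursors c4@3 c1@9 c2@16 c3@22, authorship 4444.11111..22222.33333
After op 8 (insert('j')): buffer="smzjscismzjseqismzjszismzjs" (len 27), cursors c4@4 c1@11 c2@19 c3@26, authorship 44444.111111..222222.333333
Authorship (.=original, N=cursor N): 4 4 4 4 4 . 1 1 1 1 1 1 . . 2 2 2 2 2 2 . 3 3 3 3 3 3
Index 22: author = 3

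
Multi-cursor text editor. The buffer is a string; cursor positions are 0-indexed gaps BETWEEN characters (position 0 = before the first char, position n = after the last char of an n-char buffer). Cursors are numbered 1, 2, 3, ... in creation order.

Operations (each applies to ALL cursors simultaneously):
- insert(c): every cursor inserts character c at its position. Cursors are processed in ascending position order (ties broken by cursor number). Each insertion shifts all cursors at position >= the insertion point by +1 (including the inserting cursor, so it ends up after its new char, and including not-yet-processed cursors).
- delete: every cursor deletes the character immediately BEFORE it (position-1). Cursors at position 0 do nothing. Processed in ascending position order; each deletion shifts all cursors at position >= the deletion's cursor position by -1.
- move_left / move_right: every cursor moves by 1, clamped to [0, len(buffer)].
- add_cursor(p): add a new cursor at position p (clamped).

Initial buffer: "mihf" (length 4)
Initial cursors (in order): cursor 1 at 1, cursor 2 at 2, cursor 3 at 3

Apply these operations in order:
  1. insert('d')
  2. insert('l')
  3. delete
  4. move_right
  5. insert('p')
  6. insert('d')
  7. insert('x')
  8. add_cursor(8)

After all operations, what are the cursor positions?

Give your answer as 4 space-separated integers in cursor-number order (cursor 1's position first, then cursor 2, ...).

Answer: 6 11 16 8

Derivation:
After op 1 (insert('d')): buffer="mdidhdf" (len 7), cursors c1@2 c2@4 c3@6, authorship .1.2.3.
After op 2 (insert('l')): buffer="mdlidlhdlf" (len 10), cursors c1@3 c2@6 c3@9, authorship .11.22.33.
After op 3 (delete): buffer="mdidhdf" (len 7), cursors c1@2 c2@4 c3@6, authorship .1.2.3.
After op 4 (move_right): buffer="mdidhdf" (len 7), cursors c1@3 c2@5 c3@7, authorship .1.2.3.
After op 5 (insert('p')): buffer="mdipdhpdfp" (len 10), cursors c1@4 c2@7 c3@10, authorship .1.12.23.3
After op 6 (insert('d')): buffer="mdipddhpddfpd" (len 13), cursors c1@5 c2@9 c3@13, authorship .1.112.223.33
After op 7 (insert('x')): buffer="mdipdxdhpdxdfpdx" (len 16), cursors c1@6 c2@11 c3@16, authorship .1.1112.2223.333
After op 8 (add_cursor(8)): buffer="mdipdxdhpdxdfpdx" (len 16), cursors c1@6 c4@8 c2@11 c3@16, authorship .1.1112.2223.333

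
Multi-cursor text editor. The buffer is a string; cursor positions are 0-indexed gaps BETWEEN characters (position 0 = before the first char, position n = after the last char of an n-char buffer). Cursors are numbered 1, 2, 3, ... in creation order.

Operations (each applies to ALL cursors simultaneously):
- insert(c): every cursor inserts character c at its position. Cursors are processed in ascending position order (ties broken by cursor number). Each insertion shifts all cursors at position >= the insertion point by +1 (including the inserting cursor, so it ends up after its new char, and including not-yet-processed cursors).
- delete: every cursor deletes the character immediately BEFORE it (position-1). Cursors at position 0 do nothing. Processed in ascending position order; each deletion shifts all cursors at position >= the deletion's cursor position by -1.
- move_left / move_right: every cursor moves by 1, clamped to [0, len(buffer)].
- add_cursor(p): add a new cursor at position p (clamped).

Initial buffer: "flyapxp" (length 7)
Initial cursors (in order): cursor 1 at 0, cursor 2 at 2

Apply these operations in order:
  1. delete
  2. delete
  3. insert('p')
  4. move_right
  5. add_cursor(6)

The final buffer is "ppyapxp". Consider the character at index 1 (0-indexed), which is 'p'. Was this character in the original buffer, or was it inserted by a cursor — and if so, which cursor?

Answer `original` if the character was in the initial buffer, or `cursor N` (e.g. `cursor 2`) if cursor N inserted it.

After op 1 (delete): buffer="fyapxp" (len 6), cursors c1@0 c2@1, authorship ......
After op 2 (delete): buffer="yapxp" (len 5), cursors c1@0 c2@0, authorship .....
After op 3 (insert('p')): buffer="ppyapxp" (len 7), cursors c1@2 c2@2, authorship 12.....
After op 4 (move_right): buffer="ppyapxp" (len 7), cursors c1@3 c2@3, authorship 12.....
After op 5 (add_cursor(6)): buffer="ppyapxp" (len 7), cursors c1@3 c2@3 c3@6, authorship 12.....
Authorship (.=original, N=cursor N): 1 2 . . . . .
Index 1: author = 2

Answer: cursor 2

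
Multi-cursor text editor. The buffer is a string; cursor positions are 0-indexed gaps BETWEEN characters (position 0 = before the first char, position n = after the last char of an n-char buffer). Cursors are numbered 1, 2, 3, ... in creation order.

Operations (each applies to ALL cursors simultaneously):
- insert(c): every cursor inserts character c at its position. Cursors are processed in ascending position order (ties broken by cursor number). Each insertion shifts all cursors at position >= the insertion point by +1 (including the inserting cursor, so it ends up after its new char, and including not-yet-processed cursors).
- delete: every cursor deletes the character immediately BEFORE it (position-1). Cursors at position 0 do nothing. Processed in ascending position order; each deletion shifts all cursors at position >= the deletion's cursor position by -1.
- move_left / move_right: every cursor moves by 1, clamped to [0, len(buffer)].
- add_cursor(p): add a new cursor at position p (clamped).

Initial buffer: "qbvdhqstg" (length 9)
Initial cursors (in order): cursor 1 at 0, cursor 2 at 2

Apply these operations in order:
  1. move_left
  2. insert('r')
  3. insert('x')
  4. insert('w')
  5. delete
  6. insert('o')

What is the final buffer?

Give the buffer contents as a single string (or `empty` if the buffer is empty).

Answer: rxoqrxobvdhqstg

Derivation:
After op 1 (move_left): buffer="qbvdhqstg" (len 9), cursors c1@0 c2@1, authorship .........
After op 2 (insert('r')): buffer="rqrbvdhqstg" (len 11), cursors c1@1 c2@3, authorship 1.2........
After op 3 (insert('x')): buffer="rxqrxbvdhqstg" (len 13), cursors c1@2 c2@5, authorship 11.22........
After op 4 (insert('w')): buffer="rxwqrxwbvdhqstg" (len 15), cursors c1@3 c2@7, authorship 111.222........
After op 5 (delete): buffer="rxqrxbvdhqstg" (len 13), cursors c1@2 c2@5, authorship 11.22........
After op 6 (insert('o')): buffer="rxoqrxobvdhqstg" (len 15), cursors c1@3 c2@7, authorship 111.222........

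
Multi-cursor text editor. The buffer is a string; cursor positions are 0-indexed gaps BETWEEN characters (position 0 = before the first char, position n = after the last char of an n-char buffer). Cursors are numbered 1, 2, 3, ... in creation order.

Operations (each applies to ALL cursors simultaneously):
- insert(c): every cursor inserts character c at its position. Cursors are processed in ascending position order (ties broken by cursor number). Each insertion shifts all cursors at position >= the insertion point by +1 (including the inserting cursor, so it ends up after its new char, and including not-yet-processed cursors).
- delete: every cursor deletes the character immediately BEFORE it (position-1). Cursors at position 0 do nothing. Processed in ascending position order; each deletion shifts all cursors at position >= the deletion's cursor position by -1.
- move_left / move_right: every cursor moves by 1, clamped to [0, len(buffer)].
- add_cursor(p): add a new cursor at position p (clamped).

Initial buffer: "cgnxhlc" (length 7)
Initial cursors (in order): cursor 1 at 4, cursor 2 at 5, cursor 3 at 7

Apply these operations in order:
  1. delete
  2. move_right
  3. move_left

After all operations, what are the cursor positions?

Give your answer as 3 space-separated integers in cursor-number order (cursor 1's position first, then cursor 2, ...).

After op 1 (delete): buffer="cgnl" (len 4), cursors c1@3 c2@3 c3@4, authorship ....
After op 2 (move_right): buffer="cgnl" (len 4), cursors c1@4 c2@4 c3@4, authorship ....
After op 3 (move_left): buffer="cgnl" (len 4), cursors c1@3 c2@3 c3@3, authorship ....

Answer: 3 3 3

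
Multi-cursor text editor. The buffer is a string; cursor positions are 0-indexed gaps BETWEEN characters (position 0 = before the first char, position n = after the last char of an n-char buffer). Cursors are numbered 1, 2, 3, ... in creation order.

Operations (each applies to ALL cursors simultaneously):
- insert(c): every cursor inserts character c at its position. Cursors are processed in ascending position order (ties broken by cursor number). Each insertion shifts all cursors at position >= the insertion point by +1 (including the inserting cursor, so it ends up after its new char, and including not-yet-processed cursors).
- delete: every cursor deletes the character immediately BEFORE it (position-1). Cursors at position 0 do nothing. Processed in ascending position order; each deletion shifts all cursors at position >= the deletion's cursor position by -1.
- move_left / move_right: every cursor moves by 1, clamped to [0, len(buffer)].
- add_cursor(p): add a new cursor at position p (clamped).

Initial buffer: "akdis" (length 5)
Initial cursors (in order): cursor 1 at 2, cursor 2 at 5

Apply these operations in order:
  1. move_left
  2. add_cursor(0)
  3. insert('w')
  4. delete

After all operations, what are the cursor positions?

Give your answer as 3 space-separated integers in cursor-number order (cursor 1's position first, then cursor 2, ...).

Answer: 1 4 0

Derivation:
After op 1 (move_left): buffer="akdis" (len 5), cursors c1@1 c2@4, authorship .....
After op 2 (add_cursor(0)): buffer="akdis" (len 5), cursors c3@0 c1@1 c2@4, authorship .....
After op 3 (insert('w')): buffer="wawkdiws" (len 8), cursors c3@1 c1@3 c2@7, authorship 3.1...2.
After op 4 (delete): buffer="akdis" (len 5), cursors c3@0 c1@1 c2@4, authorship .....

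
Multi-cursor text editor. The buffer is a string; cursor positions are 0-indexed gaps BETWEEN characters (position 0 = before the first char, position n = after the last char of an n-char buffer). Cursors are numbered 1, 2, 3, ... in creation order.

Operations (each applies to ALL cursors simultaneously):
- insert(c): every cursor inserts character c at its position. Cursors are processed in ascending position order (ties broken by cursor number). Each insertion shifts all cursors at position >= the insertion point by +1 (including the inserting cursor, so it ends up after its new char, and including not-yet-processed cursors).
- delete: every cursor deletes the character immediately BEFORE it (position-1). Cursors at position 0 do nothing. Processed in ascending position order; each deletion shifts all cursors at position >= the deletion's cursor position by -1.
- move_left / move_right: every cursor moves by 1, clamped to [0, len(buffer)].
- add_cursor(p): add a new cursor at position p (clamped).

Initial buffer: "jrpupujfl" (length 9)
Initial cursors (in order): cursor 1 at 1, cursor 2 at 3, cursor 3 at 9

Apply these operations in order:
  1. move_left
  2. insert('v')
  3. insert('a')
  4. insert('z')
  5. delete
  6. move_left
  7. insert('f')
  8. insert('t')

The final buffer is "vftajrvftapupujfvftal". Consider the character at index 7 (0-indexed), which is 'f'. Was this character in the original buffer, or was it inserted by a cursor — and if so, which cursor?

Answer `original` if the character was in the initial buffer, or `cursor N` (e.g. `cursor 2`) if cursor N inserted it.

Answer: cursor 2

Derivation:
After op 1 (move_left): buffer="jrpupujfl" (len 9), cursors c1@0 c2@2 c3@8, authorship .........
After op 2 (insert('v')): buffer="vjrvpupujfvl" (len 12), cursors c1@1 c2@4 c3@11, authorship 1..2......3.
After op 3 (insert('a')): buffer="vajrvapupujfval" (len 15), cursors c1@2 c2@6 c3@14, authorship 11..22......33.
After op 4 (insert('z')): buffer="vazjrvazpupujfvazl" (len 18), cursors c1@3 c2@8 c3@17, authorship 111..222......333.
After op 5 (delete): buffer="vajrvapupujfval" (len 15), cursors c1@2 c2@6 c3@14, authorship 11..22......33.
After op 6 (move_left): buffer="vajrvapupujfval" (len 15), cursors c1@1 c2@5 c3@13, authorship 11..22......33.
After op 7 (insert('f')): buffer="vfajrvfapupujfvfal" (len 18), cursors c1@2 c2@7 c3@16, authorship 111..222......333.
After op 8 (insert('t')): buffer="vftajrvftapupujfvftal" (len 21), cursors c1@3 c2@9 c3@19, authorship 1111..2222......3333.
Authorship (.=original, N=cursor N): 1 1 1 1 . . 2 2 2 2 . . . . . . 3 3 3 3 .
Index 7: author = 2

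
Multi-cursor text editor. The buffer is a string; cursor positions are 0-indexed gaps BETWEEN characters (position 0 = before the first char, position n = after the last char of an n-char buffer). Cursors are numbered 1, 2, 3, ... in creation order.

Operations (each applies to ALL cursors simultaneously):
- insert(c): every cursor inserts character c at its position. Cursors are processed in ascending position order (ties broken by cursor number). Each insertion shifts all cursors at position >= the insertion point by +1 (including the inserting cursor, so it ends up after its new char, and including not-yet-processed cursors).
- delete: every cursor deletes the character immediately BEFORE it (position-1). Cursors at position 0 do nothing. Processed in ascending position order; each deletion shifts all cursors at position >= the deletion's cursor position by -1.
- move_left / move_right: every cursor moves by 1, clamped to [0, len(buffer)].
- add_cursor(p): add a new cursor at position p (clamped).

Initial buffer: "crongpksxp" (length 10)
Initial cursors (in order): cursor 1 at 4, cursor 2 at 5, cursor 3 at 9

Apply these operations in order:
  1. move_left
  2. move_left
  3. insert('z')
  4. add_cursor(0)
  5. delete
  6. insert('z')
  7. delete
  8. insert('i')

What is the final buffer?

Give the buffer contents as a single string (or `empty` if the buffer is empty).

After op 1 (move_left): buffer="crongpksxp" (len 10), cursors c1@3 c2@4 c3@8, authorship ..........
After op 2 (move_left): buffer="crongpksxp" (len 10), cursors c1@2 c2@3 c3@7, authorship ..........
After op 3 (insert('z')): buffer="crzozngpkzsxp" (len 13), cursors c1@3 c2@5 c3@10, authorship ..1.2....3...
After op 4 (add_cursor(0)): buffer="crzozngpkzsxp" (len 13), cursors c4@0 c1@3 c2@5 c3@10, authorship ..1.2....3...
After op 5 (delete): buffer="crongpksxp" (len 10), cursors c4@0 c1@2 c2@3 c3@7, authorship ..........
After op 6 (insert('z')): buffer="zcrzozngpkzsxp" (len 14), cursors c4@1 c1@4 c2@6 c3@11, authorship 4..1.2....3...
After op 7 (delete): buffer="crongpksxp" (len 10), cursors c4@0 c1@2 c2@3 c3@7, authorship ..........
After op 8 (insert('i')): buffer="icrioingpkisxp" (len 14), cursors c4@1 c1@4 c2@6 c3@11, authorship 4..1.2....3...

Answer: icrioingpkisxp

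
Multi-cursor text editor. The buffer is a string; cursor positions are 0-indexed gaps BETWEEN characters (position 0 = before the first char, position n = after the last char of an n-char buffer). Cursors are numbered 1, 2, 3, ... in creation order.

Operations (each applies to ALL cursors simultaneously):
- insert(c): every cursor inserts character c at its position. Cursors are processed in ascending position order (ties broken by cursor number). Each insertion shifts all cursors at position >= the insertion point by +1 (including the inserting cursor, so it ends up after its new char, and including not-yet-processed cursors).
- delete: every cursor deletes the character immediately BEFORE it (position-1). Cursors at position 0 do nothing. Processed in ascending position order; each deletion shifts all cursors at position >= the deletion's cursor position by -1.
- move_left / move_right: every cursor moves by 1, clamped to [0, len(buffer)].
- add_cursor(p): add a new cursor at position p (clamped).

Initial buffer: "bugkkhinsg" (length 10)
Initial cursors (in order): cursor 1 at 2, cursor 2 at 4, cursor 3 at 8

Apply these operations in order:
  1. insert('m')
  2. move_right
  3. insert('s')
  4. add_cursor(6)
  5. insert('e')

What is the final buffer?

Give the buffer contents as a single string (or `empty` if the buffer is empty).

Answer: bumgsekemksehinmsseg

Derivation:
After op 1 (insert('m')): buffer="bumgkmkhinmsg" (len 13), cursors c1@3 c2@6 c3@11, authorship ..1..2....3..
After op 2 (move_right): buffer="bumgkmkhinmsg" (len 13), cursors c1@4 c2@7 c3@12, authorship ..1..2....3..
After op 3 (insert('s')): buffer="bumgskmkshinmssg" (len 16), cursors c1@5 c2@9 c3@15, authorship ..1.1.2.2...3.3.
After op 4 (add_cursor(6)): buffer="bumgskmkshinmssg" (len 16), cursors c1@5 c4@6 c2@9 c3@15, authorship ..1.1.2.2...3.3.
After op 5 (insert('e')): buffer="bumgsekemksehinmsseg" (len 20), cursors c1@6 c4@8 c2@12 c3@19, authorship ..1.11.42.22...3.33.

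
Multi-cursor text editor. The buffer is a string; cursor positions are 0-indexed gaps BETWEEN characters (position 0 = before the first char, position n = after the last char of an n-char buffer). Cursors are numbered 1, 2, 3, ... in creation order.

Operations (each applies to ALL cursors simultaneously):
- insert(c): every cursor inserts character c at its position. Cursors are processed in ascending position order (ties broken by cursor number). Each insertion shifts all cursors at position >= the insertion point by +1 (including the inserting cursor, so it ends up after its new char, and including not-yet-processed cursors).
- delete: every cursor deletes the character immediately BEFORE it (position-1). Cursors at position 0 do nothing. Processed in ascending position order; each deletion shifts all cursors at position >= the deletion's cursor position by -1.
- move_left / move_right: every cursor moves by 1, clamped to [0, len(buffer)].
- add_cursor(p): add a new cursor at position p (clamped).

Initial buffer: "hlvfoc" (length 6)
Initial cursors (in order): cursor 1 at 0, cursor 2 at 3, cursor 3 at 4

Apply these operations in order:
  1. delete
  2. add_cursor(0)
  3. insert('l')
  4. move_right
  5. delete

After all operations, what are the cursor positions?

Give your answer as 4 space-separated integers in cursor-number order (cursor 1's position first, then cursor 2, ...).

After op 1 (delete): buffer="hloc" (len 4), cursors c1@0 c2@2 c3@2, authorship ....
After op 2 (add_cursor(0)): buffer="hloc" (len 4), cursors c1@0 c4@0 c2@2 c3@2, authorship ....
After op 3 (insert('l')): buffer="llhllloc" (len 8), cursors c1@2 c4@2 c2@6 c3@6, authorship 14..23..
After op 4 (move_right): buffer="llhllloc" (len 8), cursors c1@3 c4@3 c2@7 c3@7, authorship 14..23..
After op 5 (delete): buffer="lllc" (len 4), cursors c1@1 c4@1 c2@3 c3@3, authorship 1.2.

Answer: 1 3 3 1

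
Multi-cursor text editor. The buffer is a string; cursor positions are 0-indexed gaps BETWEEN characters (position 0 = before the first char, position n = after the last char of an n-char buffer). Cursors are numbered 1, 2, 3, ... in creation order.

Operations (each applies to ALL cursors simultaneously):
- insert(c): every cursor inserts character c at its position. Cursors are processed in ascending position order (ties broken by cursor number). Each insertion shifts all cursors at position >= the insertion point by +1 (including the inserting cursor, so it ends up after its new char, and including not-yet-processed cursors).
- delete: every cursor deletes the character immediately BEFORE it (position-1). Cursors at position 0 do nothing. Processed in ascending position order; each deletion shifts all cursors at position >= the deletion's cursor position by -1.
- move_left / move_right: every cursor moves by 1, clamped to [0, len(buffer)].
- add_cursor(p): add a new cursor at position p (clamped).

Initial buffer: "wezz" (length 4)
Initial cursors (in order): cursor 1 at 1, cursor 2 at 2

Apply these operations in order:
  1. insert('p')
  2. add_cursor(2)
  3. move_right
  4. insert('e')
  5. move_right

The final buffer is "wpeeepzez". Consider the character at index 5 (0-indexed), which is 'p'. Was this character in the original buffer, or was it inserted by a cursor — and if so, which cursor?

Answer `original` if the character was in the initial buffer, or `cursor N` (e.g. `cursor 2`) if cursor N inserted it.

After op 1 (insert('p')): buffer="wpepzz" (len 6), cursors c1@2 c2@4, authorship .1.2..
After op 2 (add_cursor(2)): buffer="wpepzz" (len 6), cursors c1@2 c3@2 c2@4, authorship .1.2..
After op 3 (move_right): buffer="wpepzz" (len 6), cursors c1@3 c3@3 c2@5, authorship .1.2..
After op 4 (insert('e')): buffer="wpeeepzez" (len 9), cursors c1@5 c3@5 c2@8, authorship .1.132.2.
After op 5 (move_right): buffer="wpeeepzez" (len 9), cursors c1@6 c3@6 c2@9, authorship .1.132.2.
Authorship (.=original, N=cursor N): . 1 . 1 3 2 . 2 .
Index 5: author = 2

Answer: cursor 2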